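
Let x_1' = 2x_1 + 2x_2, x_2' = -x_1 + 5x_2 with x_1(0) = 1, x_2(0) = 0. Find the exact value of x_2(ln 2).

A = [[2,2],[-1,5]]; eigenvalues λ = 4, 3.
Eigenvectors: (-1,-1) for λ=4, (2,1) for λ=3.
From the initial condition, c_1 = 1, c_2 = 1.
x_2(ln 2) = (1)(2^4)(-1) + (1)(2^3)(1) = -8.

-8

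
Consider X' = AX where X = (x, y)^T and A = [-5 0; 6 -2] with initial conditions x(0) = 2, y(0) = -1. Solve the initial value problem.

x(t) = 2e^(-5t), y(t) = 3e^(-2t) - 4e^(-5t)

Coefficient matrix A = [[-5, 0], [6, -2]].
Characteristic polynomial det(A - λI) = λ^2 + 7λ + 10 = 0.
Eigenvalues λ = -5, -2.
For λ=-5: (A-λI) row 2 is [6, 3], so an eigenvector is (1, -2).
For λ=-2: (A-λI) row 1 is [-3, 0], so an eigenvector is (0, 1).
General solution: K_1e^(-5t)(1,-2) + K_2e^(-2t)(0,1).
Applying x(0)=2, y(0)=-1 gives K_1=2, K_2=3.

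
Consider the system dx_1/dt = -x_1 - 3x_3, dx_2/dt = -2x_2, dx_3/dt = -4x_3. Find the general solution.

x_1(t) = c_1e^(-4t) - c_2e^(-t), x_2(t) = c_3e^(-2t), x_3(t) = c_1e^(-4t)

Coefficient matrix A = [[-1, 0, -3], [0, -2, 0], [0, 0, -4]].
det(A - λI) = 0 gives eigenvalues λ = -4, -1, -2.
For λ=-4: eigenvector (1,0,1).
For λ=-1: eigenvector (-1,0,0).
For λ=-2: eigenvector (0,1,0).
General solution: c_1e^(-4t)(1,0,1) + c_2e^(-t)(-1,0,0) + c_3e^(-2t)(0,1,0).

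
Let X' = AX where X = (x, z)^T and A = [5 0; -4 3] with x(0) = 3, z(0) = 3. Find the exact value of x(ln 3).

729

A = [[5,0],[-4,3]]; eigenvalues λ = 5, 3.
Eigenvectors: (-1,2) for λ=5, (0,1) for λ=3.
From the initial condition, c_1 = -3, c_2 = 9.
x(ln 3) = (-3)(3^5)(-1) + (9)(3^3)(0) = 729.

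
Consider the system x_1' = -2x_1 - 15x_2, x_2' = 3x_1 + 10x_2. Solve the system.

x_1(t) = -2C_1e^(4t)sin(3t) + C_1e^(4t)cos(3t) + C_2e^(4t)sin(3t) + 2C_2e^(4t)cos(3t), x_2(t) = C_1e^(4t)sin(3t) - C_2e^(4t)cos(3t)

Coefficient matrix A = [[-2, -15], [3, 10]].
Characteristic polynomial det(A - λI) = λ^2 - 8λ + 25 = 0.
Eigenvalues λ = 4 ± 3i (complex conjugate pair).
For λ=4+3i: an eigenvector is (1,0) - i(-2,1) = (1 + 2i, 0 - i).
A real fundamental pair from Re and Im of e^((4+3i)t)v: X_1 = e^(4t)(cos(3t)·(1,0) + sin(3t)·(-2,1)), X_2 = e^(4t)(sin(3t)·(1,0) - cos(3t)·(-2,1)).
General solution: C_1X_1 + C_2X_2.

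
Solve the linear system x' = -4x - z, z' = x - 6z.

Coefficient matrix A = [[-4, -1], [1, -6]].
Characteristic polynomial det(A - λI) = λ^2 + 10λ + 25 = 0.
Single eigenvalue λ = -5 with algebraic multiplicity 2.
Eigenvector v = (1,1); generalized eigenvector w with (A-λI)w=v is (3,2).
General solution: e^(-5t)[K_1·v + K_2·(t·v + w)].

x(t) = K_1e^(-5t) + K_2te^(-5t) + 3K_2e^(-5t), z(t) = K_1e^(-5t) + K_2te^(-5t) + 2K_2e^(-5t)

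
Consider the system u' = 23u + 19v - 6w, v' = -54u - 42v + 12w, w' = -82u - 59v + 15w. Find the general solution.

Coefficient matrix A = [[23, 19, -6], [-54, -42, 12], [-82, -59, 15]].
det(A - λI) = 0 gives eigenvalues λ = -3, 3, -4.
For λ=-3: eigenvector (-1,2,2).
For λ=3: eigenvector (-1,2,3).
For λ=-4: eigenvector (1,-3,-5).
General solution: K_1e^(-3t)(-1,2,2) + K_2e^(3t)(-1,2,3) + K_3e^(-4t)(1,-3,-5).

u(t) = -K_1e^(-3t) - K_2e^(3t) + K_3e^(-4t), v(t) = 2K_1e^(-3t) + 2K_2e^(3t) - 3K_3e^(-4t), w(t) = 2K_1e^(-3t) + 3K_2e^(3t) - 5K_3e^(-4t)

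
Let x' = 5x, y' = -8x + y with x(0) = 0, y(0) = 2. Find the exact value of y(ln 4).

8

A = [[5,0],[-8,1]]; eigenvalues λ = 1, 5.
Eigenvectors: (0,1) for λ=1, (-1,2) for λ=5.
From the initial condition, c_1 = 2, c_2 = 0.
y(ln 4) = (2)(4^1)(1) + (0)(4^5)(2) = 8.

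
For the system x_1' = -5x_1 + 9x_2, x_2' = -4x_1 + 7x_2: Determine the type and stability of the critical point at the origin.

A = [[-5,9],[-4,7]]; det(A-λI) = λ^2 - 2λ + 1.
repeated λ = 1 with a single eigenvector.

unstable improper node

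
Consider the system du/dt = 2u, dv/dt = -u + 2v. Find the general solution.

u(t) = c_2e^(2t), v(t) = -c_1e^(2t) - c_2te^(2t) + 3c_2e^(2t)

Coefficient matrix A = [[2, 0], [-1, 2]].
Characteristic polynomial det(A - λI) = λ^2 - 4λ + 4 = 0.
Single eigenvalue λ = 2 with algebraic multiplicity 2.
Eigenvector v = (0,-1); generalized eigenvector w with (A-λI)w=v is (1,3).
General solution: e^(2t)[c_1·v + c_2·(t·v + w)].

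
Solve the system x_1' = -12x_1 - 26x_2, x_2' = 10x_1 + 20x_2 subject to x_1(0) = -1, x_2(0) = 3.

Coefficient matrix A = [[-12, -26], [10, 20]].
Characteristic polynomial det(A - λI) = λ^2 - 8λ + 20 = 0.
Eigenvalues λ = 4 ± 2i (complex conjugate pair).
For λ=4+2i: an eigenvector is (-3,2) - i(-2,1) = (-3 + 2i, 2 - i).
A real fundamental pair from Re and Im of e^((4+2i)t)v: X_1 = e^(4t)(cos(2t)·(-3,2) + sin(2t)·(-2,1)), X_2 = e^(4t)(sin(2t)·(-3,2) - cos(2t)·(-2,1)).
General solution: C_1X_1 + C_2X_2.
Applying x_1(0)=-1, x_2(0)=3 gives C_1=5, C_2=7.

x_1(t) = -31e^(4t)sin(2t) - e^(4t)cos(2t), x_2(t) = 19e^(4t)sin(2t) + 3e^(4t)cos(2t)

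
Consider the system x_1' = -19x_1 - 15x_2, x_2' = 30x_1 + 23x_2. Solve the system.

Coefficient matrix A = [[-19, -15], [30, 23]].
Characteristic polynomial det(A - λI) = λ^2 - 4λ + 13 = 0.
Eigenvalues λ = 2 ± 3i (complex conjugate pair).
For λ=2+3i: an eigenvector is (1,-1) - i(-2,3) = (1 + 2i, -1 - 3i).
A real fundamental pair from Re and Im of e^((2+3i)t)v: X_1 = e^(2t)(cos(3t)·(1,-1) + sin(3t)·(-2,3)), X_2 = e^(2t)(sin(3t)·(1,-1) - cos(3t)·(-2,3)).
General solution: c_1X_1 + c_2X_2.

x_1(t) = -2c_1e^(2t)sin(3t) + c_1e^(2t)cos(3t) + c_2e^(2t)sin(3t) + 2c_2e^(2t)cos(3t), x_2(t) = 3c_1e^(2t)sin(3t) - c_1e^(2t)cos(3t) - c_2e^(2t)sin(3t) - 3c_2e^(2t)cos(3t)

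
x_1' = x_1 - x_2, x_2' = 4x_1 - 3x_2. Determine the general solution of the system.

x_1(t) = -c_1e^(-t) - c_2te^(-t) - 2c_2e^(-t), x_2(t) = -2c_1e^(-t) - 2c_2te^(-t) - 3c_2e^(-t)

Coefficient matrix A = [[1, -1], [4, -3]].
Characteristic polynomial det(A - λI) = λ^2 + 2λ + 1 = 0.
Single eigenvalue λ = -1 with algebraic multiplicity 2.
Eigenvector v = (-1,-2); generalized eigenvector w with (A-λI)w=v is (-2,-3).
General solution: e^(-t)[c_1·v + c_2·(t·v + w)].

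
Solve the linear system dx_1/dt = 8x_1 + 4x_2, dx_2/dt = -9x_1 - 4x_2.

Coefficient matrix A = [[8, 4], [-9, -4]].
Characteristic polynomial det(A - λI) = λ^2 - 4λ + 4 = 0.
Single eigenvalue λ = 2 with algebraic multiplicity 2.
Eigenvector v = (-2,3); generalized eigenvector w with (A-λI)w=v is (-1,1).
General solution: e^(2t)[C_1·v + C_2·(t·v + w)].

x_1(t) = -2C_1e^(2t) - 2C_2te^(2t) - C_2e^(2t), x_2(t) = 3C_1e^(2t) + 3C_2te^(2t) + C_2e^(2t)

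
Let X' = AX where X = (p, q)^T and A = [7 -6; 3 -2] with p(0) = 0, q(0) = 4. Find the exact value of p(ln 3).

A = [[7,-6],[3,-2]]; eigenvalues λ = 4, 1.
Eigenvectors: (-2,-1) for λ=4, (1,1) for λ=1.
From the initial condition, c_1 = 4, c_2 = 8.
p(ln 3) = (4)(3^4)(-2) + (8)(3^1)(1) = -624.

-624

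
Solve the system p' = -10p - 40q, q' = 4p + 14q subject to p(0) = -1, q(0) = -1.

p(t) = 13e^(2t)sin(4t) - e^(2t)cos(4t), q(t) = -4e^(2t)sin(4t) - e^(2t)cos(4t)

Coefficient matrix A = [[-10, -40], [4, 14]].
Characteristic polynomial det(A - λI) = λ^2 - 4λ + 20 = 0.
Eigenvalues λ = 2 ± 4i (complex conjugate pair).
For λ=2+4i: an eigenvector is (3,-1) - i(1,0) = (3 - i, -1).
A real fundamental pair from Re and Im of e^((2+4i)t)v: X_1 = e^(2t)(cos(4t)·(3,-1) + sin(4t)·(1,0)), X_2 = e^(2t)(sin(4t)·(3,-1) - cos(4t)·(1,0)).
General solution: c_1X_1 + c_2X_2.
Applying p(0)=-1, q(0)=-1 gives c_1=1, c_2=4.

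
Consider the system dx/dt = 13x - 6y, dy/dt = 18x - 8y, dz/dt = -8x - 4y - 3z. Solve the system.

x(t) = C_1e^(t) - 2C_3e^(4t), y(t) = 2C_1e^(t) - 3C_3e^(4t), z(t) = -4C_1e^(t) + C_2e^(-3t) + 4C_3e^(4t)

Coefficient matrix A = [[13, -6, 0], [18, -8, 0], [-8, -4, -3]].
det(A - λI) = 0 gives eigenvalues λ = 1, -3, 4.
For λ=1: eigenvector (1,2,-4).
For λ=-3: eigenvector (0,0,1).
For λ=4: eigenvector (-2,-3,4).
General solution: C_1e^(t)(1,2,-4) + C_2e^(-3t)(0,0,1) + C_3e^(4t)(-2,-3,4).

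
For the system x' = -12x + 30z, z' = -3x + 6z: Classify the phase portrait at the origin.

stable spiral

A = [[-12,30],[-3,6]]; det(A-λI) = λ^2 + 6λ + 18.
λ = -3 ± 3i: negative real part.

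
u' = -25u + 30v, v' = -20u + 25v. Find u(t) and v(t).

Coefficient matrix A = [[-25, 30], [-20, 25]].
Characteristic polynomial det(A - λI) = λ^2 - 25 = 0.
Eigenvalues λ = 5, -5.
For λ=5: (A-λI) row 1 is [-30, 30], so an eigenvector is (-1, -1).
For λ=-5: (A-λI) row 1 is [-20, 30], so an eigenvector is (3, 2).
General solution: C_1e^(5t)(-1,-1) + C_2e^(-5t)(3,2).

u(t) = -C_1e^(5t) + 3C_2e^(-5t), v(t) = -C_1e^(5t) + 2C_2e^(-5t)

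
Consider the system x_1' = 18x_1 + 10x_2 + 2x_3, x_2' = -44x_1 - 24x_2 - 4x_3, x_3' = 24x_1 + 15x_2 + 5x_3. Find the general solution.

Coefficient matrix A = [[18, 10, 2], [-44, -24, -4], [24, 15, 5]].
det(A - λI) = 0 gives eigenvalues λ = 2, -4, 1.
For λ=2: eigenvector (-1,2,-2).
For λ=-4: eigenvector (-2,5,-3).
For λ=1: eigenvector (2,-4,3).
General solution: C_1e^(2t)(-1,2,-2) + C_2e^(-4t)(-2,5,-3) + C_3e^(t)(2,-4,3).

x_1(t) = -C_1e^(2t) - 2C_2e^(-4t) + 2C_3e^(t), x_2(t) = 2C_1e^(2t) + 5C_2e^(-4t) - 4C_3e^(t), x_3(t) = -2C_1e^(2t) - 3C_2e^(-4t) + 3C_3e^(t)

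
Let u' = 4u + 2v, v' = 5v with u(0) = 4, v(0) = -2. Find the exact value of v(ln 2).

A = [[4,2],[0,5]]; eigenvalues λ = 5, 4.
Eigenvectors: (-2,-1) for λ=5, (-1,0) for λ=4.
From the initial condition, c_1 = 2, c_2 = -8.
v(ln 2) = (2)(2^5)(-1) + (-8)(2^4)(0) = -64.

-64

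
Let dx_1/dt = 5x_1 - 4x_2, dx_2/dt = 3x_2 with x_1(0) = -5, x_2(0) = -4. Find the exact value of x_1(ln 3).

A = [[5,-4],[0,3]]; eigenvalues λ = 3, 5.
Eigenvectors: (2,1) for λ=3, (-1,0) for λ=5.
From the initial condition, c_1 = -4, c_2 = -3.
x_1(ln 3) = (-4)(3^3)(2) + (-3)(3^5)(-1) = 513.

513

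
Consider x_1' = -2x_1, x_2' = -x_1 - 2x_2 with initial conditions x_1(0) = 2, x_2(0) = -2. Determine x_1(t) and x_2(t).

x_1(t) = 2e^(-2t), x_2(t) = -2te^(-2t) - 2e^(-2t)

Coefficient matrix A = [[-2, 0], [-1, -2]].
Characteristic polynomial det(A - λI) = λ^2 + 4λ + 4 = 0.
Single eigenvalue λ = -2 with algebraic multiplicity 2.
Eigenvector v = (0,-1); generalized eigenvector w with (A-λI)w=v is (1,-3).
General solution: e^(-2t)[K_1·v + K_2·(t·v + w)].
Applying x_1(0)=2, x_2(0)=-2 gives K_1=-4, K_2=2.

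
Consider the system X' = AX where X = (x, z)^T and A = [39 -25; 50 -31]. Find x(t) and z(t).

x(t) = -K_1e^(4t)sin(5t) + 2K_1e^(4t)cos(5t) + 2K_2e^(4t)sin(5t) + K_2e^(4t)cos(5t), z(t) = -K_1e^(4t)sin(5t) + 3K_1e^(4t)cos(5t) + 3K_2e^(4t)sin(5t) + K_2e^(4t)cos(5t)

Coefficient matrix A = [[39, -25], [50, -31]].
Characteristic polynomial det(A - λI) = λ^2 - 8λ + 41 = 0.
Eigenvalues λ = 4 ± 5i (complex conjugate pair).
For λ=4+5i: an eigenvector is (2,3) - i(-1,-1) = (2 + i, 3 + i).
A real fundamental pair from Re and Im of e^((4+5i)t)v: X_1 = e^(4t)(cos(5t)·(2,3) + sin(5t)·(-1,-1)), X_2 = e^(4t)(sin(5t)·(2,3) - cos(5t)·(-1,-1)).
General solution: K_1X_1 + K_2X_2.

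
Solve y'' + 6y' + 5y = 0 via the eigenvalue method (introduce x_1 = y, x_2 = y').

y(t) = C_1e^(-t) + C_2e^(-5t)

Let x_1 = y, x_2 = y'. Then x_1' = x_2 and x_2' = -5x_1 - 6x_2.
A = [[0,1],[-5,-6]]; det(A-λI) = λ^2 + 6λ + 5.
Eigenvalues λ = -1, -5 with eigenvectors (1,-1), (1,-5).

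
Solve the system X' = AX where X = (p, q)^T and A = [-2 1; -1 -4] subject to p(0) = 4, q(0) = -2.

p(t) = 2te^(-3t) + 4e^(-3t), q(t) = -2te^(-3t) - 2e^(-3t)

Coefficient matrix A = [[-2, 1], [-1, -4]].
Characteristic polynomial det(A - λI) = λ^2 + 6λ + 9 = 0.
Single eigenvalue λ = -3 with algebraic multiplicity 2.
Eigenvector v = (1,-1); generalized eigenvector w with (A-λI)w=v is (1,0).
General solution: e^(-3t)[c_1·v + c_2·(t·v + w)].
Applying p(0)=4, q(0)=-2 gives c_1=2, c_2=2.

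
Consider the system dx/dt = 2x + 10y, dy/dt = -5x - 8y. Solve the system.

x(t) = -C_1e^(-3t)sin(5t) - C_1e^(-3t)cos(5t) - C_2e^(-3t)sin(5t) + C_2e^(-3t)cos(5t), y(t) = C_1e^(-3t)sin(5t) - C_2e^(-3t)cos(5t)

Coefficient matrix A = [[2, 10], [-5, -8]].
Characteristic polynomial det(A - λI) = λ^2 + 6λ + 34 = 0.
Eigenvalues λ = -3 ± 5i (complex conjugate pair).
For λ=-3+5i: an eigenvector is (-1,0) - i(-1,1) = (-1 + i, 0 - i).
A real fundamental pair from Re and Im of e^((-3+5i)t)v: X_1 = e^(-3t)(cos(5t)·(-1,0) + sin(5t)·(-1,1)), X_2 = e^(-3t)(sin(5t)·(-1,0) - cos(5t)·(-1,1)).
General solution: C_1X_1 + C_2X_2.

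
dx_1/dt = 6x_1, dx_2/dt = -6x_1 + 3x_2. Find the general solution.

Coefficient matrix A = [[6, 0], [-6, 3]].
Characteristic polynomial det(A - λI) = λ^2 - 9λ + 18 = 0.
Eigenvalues λ = 3, 6.
For λ=3: (A-λI) row 1 is [3, 0], so an eigenvector is (0, 1).
For λ=6: (A-λI) row 2 is [-6, -3], so an eigenvector is (-1, 2).
General solution: K_1e^(3t)(0,1) + K_2e^(6t)(-1,2).

x_1(t) = -K_2e^(6t), x_2(t) = K_1e^(3t) + 2K_2e^(6t)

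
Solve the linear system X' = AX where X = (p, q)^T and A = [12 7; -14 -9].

Coefficient matrix A = [[12, 7], [-14, -9]].
Characteristic polynomial det(A - λI) = λ^2 - 3λ - 10 = 0.
Eigenvalues λ = 5, -2.
For λ=5: (A-λI) row 1 is [7, 7], so an eigenvector is (1, -1).
For λ=-2: (A-λI) row 1 is [14, 7], so an eigenvector is (-1, 2).
General solution: c_1e^(5t)(1,-1) + c_2e^(-2t)(-1,2).

p(t) = c_1e^(5t) - c_2e^(-2t), q(t) = -c_1e^(5t) + 2c_2e^(-2t)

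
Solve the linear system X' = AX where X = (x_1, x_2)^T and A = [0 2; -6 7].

x_1(t) = -K_1e^(4t) + 2K_2e^(3t), x_2(t) = -2K_1e^(4t) + 3K_2e^(3t)

Coefficient matrix A = [[0, 2], [-6, 7]].
Characteristic polynomial det(A - λI) = λ^2 - 7λ + 12 = 0.
Eigenvalues λ = 4, 3.
For λ=4: (A-λI) row 1 is [-4, 2], so an eigenvector is (-1, -2).
For λ=3: (A-λI) row 1 is [-3, 2], so an eigenvector is (2, 3).
General solution: K_1e^(4t)(-1,-2) + K_2e^(3t)(2,3).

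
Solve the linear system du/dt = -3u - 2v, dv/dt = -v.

u(t) = -K_1e^(-3t) - K_2e^(-t), v(t) = K_2e^(-t)

Coefficient matrix A = [[-3, -2], [0, -1]].
Characteristic polynomial det(A - λI) = λ^2 + 4λ + 3 = 0.
Eigenvalues λ = -3, -1.
For λ=-3: (A-λI) row 1 is [0, -2], so an eigenvector is (-1, 0).
For λ=-1: (A-λI) row 1 is [-2, -2], so an eigenvector is (-1, 1).
General solution: K_1e^(-3t)(-1,0) + K_2e^(-t)(-1,1).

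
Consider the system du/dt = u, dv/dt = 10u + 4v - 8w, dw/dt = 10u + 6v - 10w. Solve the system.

u(t) = K_1e^(t), v(t) = 2K_1e^(t) + 4K_2e^(-2t) + K_3e^(-4t), w(t) = 2K_1e^(t) + 3K_2e^(-2t) + K_3e^(-4t)

Coefficient matrix A = [[1, 0, 0], [10, 4, -8], [10, 6, -10]].
det(A - λI) = 0 gives eigenvalues λ = 1, -2, -4.
For λ=1: eigenvector (1,2,2).
For λ=-2: eigenvector (0,4,3).
For λ=-4: eigenvector (0,1,1).
General solution: K_1e^(t)(1,2,2) + K_2e^(-2t)(0,4,3) + K_3e^(-4t)(0,1,1).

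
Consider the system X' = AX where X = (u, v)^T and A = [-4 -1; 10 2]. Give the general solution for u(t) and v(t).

u(t) = -c_1e^(-t)sin(t) + c_2e^(-t)cos(t), v(t) = 3c_1e^(-t)sin(t) + c_1e^(-t)cos(t) + c_2e^(-t)sin(t) - 3c_2e^(-t)cos(t)

Coefficient matrix A = [[-4, -1], [10, 2]].
Characteristic polynomial det(A - λI) = λ^2 + 2λ + 2 = 0.
Eigenvalues λ = -1 ± i (complex conjugate pair).
For λ=-1+i: an eigenvector is (0,1) - i(-1,3) = (0 + i, 1 - 3i).
A real fundamental pair from Re and Im of e^((-1+i)t)v: X_1 = e^(-t)(cos(t)·(0,1) + sin(t)·(-1,3)), X_2 = e^(-t)(sin(t)·(0,1) - cos(t)·(-1,3)).
General solution: c_1X_1 + c_2X_2.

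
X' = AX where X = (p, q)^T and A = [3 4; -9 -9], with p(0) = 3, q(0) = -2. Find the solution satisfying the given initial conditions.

p(t) = 10te^(-3t) + 3e^(-3t), q(t) = -15te^(-3t) - 2e^(-3t)

Coefficient matrix A = [[3, 4], [-9, -9]].
Characteristic polynomial det(A - λI) = λ^2 + 6λ + 9 = 0.
Single eigenvalue λ = -3 with algebraic multiplicity 2.
Eigenvector v = (2,-3); generalized eigenvector w with (A-λI)w=v is (1,-1).
General solution: e^(-3t)[c_1·v + c_2·(t·v + w)].
Applying p(0)=3, q(0)=-2 gives c_1=-1, c_2=5.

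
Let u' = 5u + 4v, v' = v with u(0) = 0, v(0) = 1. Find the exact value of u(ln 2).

30

A = [[5,4],[0,1]]; eigenvalues λ = 5, 1.
Eigenvectors: (1,0) for λ=5, (1,-1) for λ=1.
From the initial condition, c_1 = 1, c_2 = -1.
u(ln 2) = (1)(2^5)(1) + (-1)(2^1)(1) = 30.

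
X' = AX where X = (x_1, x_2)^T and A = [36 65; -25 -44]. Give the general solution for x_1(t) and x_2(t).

x_1(t) = -3c_1e^(-4t)sin(5t) - 2c_1e^(-4t)cos(5t) - 2c_2e^(-4t)sin(5t) + 3c_2e^(-4t)cos(5t), x_2(t) = 2c_1e^(-4t)sin(5t) + c_1e^(-4t)cos(5t) + c_2e^(-4t)sin(5t) - 2c_2e^(-4t)cos(5t)

Coefficient matrix A = [[36, 65], [-25, -44]].
Characteristic polynomial det(A - λI) = λ^2 + 8λ + 41 = 0.
Eigenvalues λ = -4 ± 5i (complex conjugate pair).
For λ=-4+5i: an eigenvector is (-2,1) - i(-3,2) = (-2 + 3i, 1 - 2i).
A real fundamental pair from Re and Im of e^((-4+5i)t)v: X_1 = e^(-4t)(cos(5t)·(-2,1) + sin(5t)·(-3,2)), X_2 = e^(-4t)(sin(5t)·(-2,1) - cos(5t)·(-3,2)).
General solution: c_1X_1 + c_2X_2.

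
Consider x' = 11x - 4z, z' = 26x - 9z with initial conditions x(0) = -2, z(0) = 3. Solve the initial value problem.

Coefficient matrix A = [[11, -4], [26, -9]].
Characteristic polynomial det(A - λI) = λ^2 - 2λ + 5 = 0.
Eigenvalues λ = 1 ± 2i (complex conjugate pair).
For λ=1+2i: an eigenvector is (1,3) - i(-1,-2) = (1 + i, 3 + 2i).
A real fundamental pair from Re and Im of e^((1+2i)t)v: X_1 = e^(t)(cos(2t)·(1,3) + sin(2t)·(-1,-2)), X_2 = e^(t)(sin(2t)·(1,3) - cos(2t)·(-1,-2)).
General solution: c_1X_1 + c_2X_2.
Applying x(0)=-2, z(0)=3 gives c_1=7, c_2=-9.

x(t) = -16e^(t)sin(2t) - 2e^(t)cos(2t), z(t) = -41e^(t)sin(2t) + 3e^(t)cos(2t)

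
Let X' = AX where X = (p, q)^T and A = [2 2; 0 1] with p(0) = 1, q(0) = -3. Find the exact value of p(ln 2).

-8

A = [[2,2],[0,1]]; eigenvalues λ = 1, 2.
Eigenvectors: (2,-1) for λ=1, (-1,0) for λ=2.
From the initial condition, c_1 = 3, c_2 = 5.
p(ln 2) = (3)(2^1)(2) + (5)(2^2)(-1) = -8.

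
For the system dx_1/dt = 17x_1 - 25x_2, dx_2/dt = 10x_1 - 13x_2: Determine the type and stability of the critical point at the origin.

A = [[17,-25],[10,-13]]; det(A-λI) = λ^2 - 4λ + 29.
λ = 2 ± 5i: positive real part.

unstable spiral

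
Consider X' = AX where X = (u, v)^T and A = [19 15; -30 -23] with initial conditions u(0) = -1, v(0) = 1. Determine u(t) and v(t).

Coefficient matrix A = [[19, 15], [-30, -23]].
Characteristic polynomial det(A - λI) = λ^2 + 4λ + 13 = 0.
Eigenvalues λ = -2 ± 3i (complex conjugate pair).
For λ=-2+3i: an eigenvector is (-1,1) - i(-2,3) = (-1 + 2i, 1 - 3i).
A real fundamental pair from Re and Im of e^((-2+3i)t)v: X_1 = e^(-2t)(cos(3t)·(-1,1) + sin(3t)·(-2,3)), X_2 = e^(-2t)(sin(3t)·(-1,1) - cos(3t)·(-2,3)).
General solution: K_1X_1 + K_2X_2.
Applying u(0)=-1, v(0)=1 gives K_1=1, K_2=0.

u(t) = -2e^(-2t)sin(3t) - e^(-2t)cos(3t), v(t) = 3e^(-2t)sin(3t) + e^(-2t)cos(3t)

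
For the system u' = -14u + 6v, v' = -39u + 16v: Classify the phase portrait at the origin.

A = [[-14,6],[-39,16]]; det(A-λI) = λ^2 - 2λ + 10.
λ = 1 ± 3i: positive real part.

unstable spiral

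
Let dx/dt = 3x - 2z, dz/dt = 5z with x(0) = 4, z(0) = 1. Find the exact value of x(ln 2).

A = [[3,-2],[0,5]]; eigenvalues λ = 3, 5.
Eigenvectors: (1,0) for λ=3, (1,-1) for λ=5.
From the initial condition, c_1 = 5, c_2 = -1.
x(ln 2) = (5)(2^3)(1) + (-1)(2^5)(1) = 8.

8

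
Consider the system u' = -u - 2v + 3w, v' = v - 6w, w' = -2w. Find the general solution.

Coefficient matrix A = [[-1, -2, 3], [0, 1, -6], [0, 0, -2]].
det(A - λI) = 0 gives eigenvalues λ = -1, -2, 1.
For λ=-1: eigenvector (1,0,0).
For λ=-2: eigenvector (1,2,1).
For λ=1: eigenvector (-1,1,0).
General solution: C_1e^(-t)(1,0,0) + C_2e^(-2t)(1,2,1) + C_3e^(t)(-1,1,0).

u(t) = C_1e^(-t) + C_2e^(-2t) - C_3e^(t), v(t) = 2C_2e^(-2t) + C_3e^(t), w(t) = C_2e^(-2t)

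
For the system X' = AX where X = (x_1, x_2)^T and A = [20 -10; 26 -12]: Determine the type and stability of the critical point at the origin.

unstable spiral

A = [[20,-10],[26,-12]]; det(A-λI) = λ^2 - 8λ + 20.
λ = 4 ± 2i: positive real part.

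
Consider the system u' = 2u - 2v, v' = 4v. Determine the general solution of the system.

u(t) = c_1e^(2t) + c_2e^(4t), v(t) = -c_2e^(4t)

Coefficient matrix A = [[2, -2], [0, 4]].
Characteristic polynomial det(A - λI) = λ^2 - 6λ + 8 = 0.
Eigenvalues λ = 2, 4.
For λ=2: (A-λI) row 1 is [0, -2], so an eigenvector is (1, 0).
For λ=4: (A-λI) row 1 is [-2, -2], so an eigenvector is (1, -1).
General solution: c_1e^(2t)(1,0) + c_2e^(4t)(1,-1).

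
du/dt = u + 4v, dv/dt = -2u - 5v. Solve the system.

Coefficient matrix A = [[1, 4], [-2, -5]].
Characteristic polynomial det(A - λI) = λ^2 + 4λ + 3 = 0.
Eigenvalues λ = -3, -1.
For λ=-3: (A-λI) row 1 is [4, 4], so an eigenvector is (1, -1).
For λ=-1: (A-λI) row 1 is [2, 4], so an eigenvector is (2, -1).
General solution: c_1e^(-3t)(1,-1) + c_2e^(-t)(2,-1).

u(t) = c_1e^(-3t) + 2c_2e^(-t), v(t) = -c_1e^(-3t) - c_2e^(-t)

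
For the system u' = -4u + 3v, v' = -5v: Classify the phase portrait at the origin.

stable node

A = [[-4,3],[0,-5]]; det(A-λI) = λ^2 + 9λ + 20.
λ = -5, -4: both negative.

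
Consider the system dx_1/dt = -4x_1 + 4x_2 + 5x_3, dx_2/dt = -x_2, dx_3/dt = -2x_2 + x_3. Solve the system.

x_1(t) = K_1e^(-4t) + K_2e^(t) + 3K_3e^(-t), x_2(t) = K_3e^(-t), x_3(t) = K_2e^(t) + K_3e^(-t)

Coefficient matrix A = [[-4, 4, 5], [0, -1, 0], [0, -2, 1]].
det(A - λI) = 0 gives eigenvalues λ = -4, 1, -1.
For λ=-4: eigenvector (1,0,0).
For λ=1: eigenvector (1,0,1).
For λ=-1: eigenvector (3,1,1).
General solution: K_1e^(-4t)(1,0,0) + K_2e^(t)(1,0,1) + K_3e^(-t)(3,1,1).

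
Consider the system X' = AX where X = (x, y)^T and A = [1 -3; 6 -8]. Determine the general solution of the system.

x(t) = C_1e^(-5t) - C_2e^(-2t), y(t) = 2C_1e^(-5t) - C_2e^(-2t)

Coefficient matrix A = [[1, -3], [6, -8]].
Characteristic polynomial det(A - λI) = λ^2 + 7λ + 10 = 0.
Eigenvalues λ = -5, -2.
For λ=-5: (A-λI) row 1 is [6, -3], so an eigenvector is (1, 2).
For λ=-2: (A-λI) row 1 is [3, -3], so an eigenvector is (-1, -1).
General solution: C_1e^(-5t)(1,2) + C_2e^(-2t)(-1,-1).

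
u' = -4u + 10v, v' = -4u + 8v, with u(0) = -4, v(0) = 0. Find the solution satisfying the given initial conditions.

Coefficient matrix A = [[-4, 10], [-4, 8]].
Characteristic polynomial det(A - λI) = λ^2 - 4λ + 8 = 0.
Eigenvalues λ = 2 ± 2i (complex conjugate pair).
For λ=2+2i: an eigenvector is (1,1) - i(2,1) = (1 - 2i, 1 - i).
A real fundamental pair from Re and Im of e^((2+2i)t)v: X_1 = e^(2t)(cos(2t)·(1,1) + sin(2t)·(2,1)), X_2 = e^(2t)(sin(2t)·(1,1) - cos(2t)·(2,1)).
General solution: c_1X_1 + c_2X_2.
Applying u(0)=-4, v(0)=0 gives c_1=4, c_2=4.

u(t) = 12e^(2t)sin(2t) - 4e^(2t)cos(2t), v(t) = 8e^(2t)sin(2t)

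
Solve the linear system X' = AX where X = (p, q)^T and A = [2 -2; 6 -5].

Coefficient matrix A = [[2, -2], [6, -5]].
Characteristic polynomial det(A - λI) = λ^2 + 3λ + 2 = 0.
Eigenvalues λ = -1, -2.
For λ=-1: (A-λI) row 1 is [3, -2], so an eigenvector is (-2, -3).
For λ=-2: (A-λI) row 1 is [4, -2], so an eigenvector is (-1, -2).
General solution: c_1e^(-t)(-2,-3) + c_2e^(-2t)(-1,-2).

p(t) = -2c_1e^(-t) - c_2e^(-2t), q(t) = -3c_1e^(-t) - 2c_2e^(-2t)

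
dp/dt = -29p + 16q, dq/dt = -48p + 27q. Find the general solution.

p(t) = -2c_1e^(-5t) - c_2e^(3t), q(t) = -3c_1e^(-5t) - 2c_2e^(3t)

Coefficient matrix A = [[-29, 16], [-48, 27]].
Characteristic polynomial det(A - λI) = λ^2 + 2λ - 15 = 0.
Eigenvalues λ = -5, 3.
For λ=-5: (A-λI) row 1 is [-24, 16], so an eigenvector is (-2, -3).
For λ=3: (A-λI) row 1 is [-32, 16], so an eigenvector is (-1, -2).
General solution: c_1e^(-5t)(-2,-3) + c_2e^(3t)(-1,-2).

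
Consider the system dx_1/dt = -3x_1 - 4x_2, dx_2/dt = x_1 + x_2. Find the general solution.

Coefficient matrix A = [[-3, -4], [1, 1]].
Characteristic polynomial det(A - λI) = λ^2 + 2λ + 1 = 0.
Single eigenvalue λ = -1 with algebraic multiplicity 2.
Eigenvector v = (2,-1); generalized eigenvector w with (A-λI)w=v is (1,-1).
General solution: e^(-t)[C_1·v + C_2·(t·v + w)].

x_1(t) = 2C_1e^(-t) + 2C_2te^(-t) + C_2e^(-t), x_2(t) = -C_1e^(-t) - C_2te^(-t) - C_2e^(-t)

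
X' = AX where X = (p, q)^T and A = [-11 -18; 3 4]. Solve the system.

Coefficient matrix A = [[-11, -18], [3, 4]].
Characteristic polynomial det(A - λI) = λ^2 + 7λ + 10 = 0.
Eigenvalues λ = -2, -5.
For λ=-2: (A-λI) row 1 is [-9, -18], so an eigenvector is (2, -1).
For λ=-5: (A-λI) row 1 is [-6, -18], so an eigenvector is (3, -1).
General solution: c_1e^(-2t)(2,-1) + c_2e^(-5t)(3,-1).

p(t) = 2c_1e^(-2t) + 3c_2e^(-5t), q(t) = -c_1e^(-2t) - c_2e^(-5t)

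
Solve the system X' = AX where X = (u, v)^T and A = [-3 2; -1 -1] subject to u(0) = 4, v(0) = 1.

u(t) = -2e^(-2t)sin(t) + 4e^(-2t)cos(t), v(t) = -3e^(-2t)sin(t) + e^(-2t)cos(t)

Coefficient matrix A = [[-3, 2], [-1, -1]].
Characteristic polynomial det(A - λI) = λ^2 + 4λ + 5 = 0.
Eigenvalues λ = -2 ± i (complex conjugate pair).
For λ=-2+i: an eigenvector is (1,0) - i(-1,-1) = (1 + i, 0 + i).
A real fundamental pair from Re and Im of e^((-2+i)t)v: X_1 = e^(-2t)(cos(t)·(1,0) + sin(t)·(-1,-1)), X_2 = e^(-2t)(sin(t)·(1,0) - cos(t)·(-1,-1)).
General solution: K_1X_1 + K_2X_2.
Applying u(0)=4, v(0)=1 gives K_1=3, K_2=1.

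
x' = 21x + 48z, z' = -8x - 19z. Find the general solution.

x(t) = -2K_1e^(-3t) - 3K_2e^(5t), z(t) = K_1e^(-3t) + K_2e^(5t)

Coefficient matrix A = [[21, 48], [-8, -19]].
Characteristic polynomial det(A - λI) = λ^2 - 2λ - 15 = 0.
Eigenvalues λ = -3, 5.
For λ=-3: (A-λI) row 1 is [24, 48], so an eigenvector is (-2, 1).
For λ=5: (A-λI) row 1 is [16, 48], so an eigenvector is (-3, 1).
General solution: K_1e^(-3t)(-2,1) + K_2e^(5t)(-3,1).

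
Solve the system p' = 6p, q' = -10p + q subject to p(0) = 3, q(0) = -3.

p(t) = 3e^(6t), q(t) = -6e^(6t) + 3e^(t)

Coefficient matrix A = [[6, 0], [-10, 1]].
Characteristic polynomial det(A - λI) = λ^2 - 7λ + 6 = 0.
Eigenvalues λ = 1, 6.
For λ=1: (A-λI) row 1 is [5, 0], so an eigenvector is (0, -1).
For λ=6: (A-λI) row 2 is [-10, -5], so an eigenvector is (-1, 2).
General solution: K_1e^(t)(0,-1) + K_2e^(6t)(-1,2).
Applying p(0)=3, q(0)=-3 gives K_1=-3, K_2=-3.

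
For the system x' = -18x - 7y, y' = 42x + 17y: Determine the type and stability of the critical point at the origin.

saddle

A = [[-18,-7],[42,17]]; det(A-λI) = λ^2 + λ - 12.
λ = 3, -4: opposite signs.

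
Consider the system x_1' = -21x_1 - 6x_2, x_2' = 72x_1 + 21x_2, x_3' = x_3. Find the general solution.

x_1(t) = -c_1e^(-3t) - c_2e^(3t), x_2(t) = 3c_1e^(-3t) + 4c_2e^(3t), x_3(t) = c_3e^(t)

Coefficient matrix A = [[-21, -6, 0], [72, 21, 0], [0, 0, 1]].
det(A - λI) = 0 gives eigenvalues λ = -3, 3, 1.
For λ=-3: eigenvector (-1,3,0).
For λ=3: eigenvector (-1,4,0).
For λ=1: eigenvector (0,0,1).
General solution: c_1e^(-3t)(-1,3,0) + c_2e^(3t)(-1,4,0) + c_3e^(t)(0,0,1).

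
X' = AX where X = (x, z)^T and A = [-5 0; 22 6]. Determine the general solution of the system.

Coefficient matrix A = [[-5, 0], [22, 6]].
Characteristic polynomial det(A - λI) = λ^2 - λ - 30 = 0.
Eigenvalues λ = 6, -5.
For λ=6: (A-λI) row 1 is [-11, 0], so an eigenvector is (0, 1).
For λ=-5: (A-λI) row 2 is [22, 11], so an eigenvector is (1, -2).
General solution: C_1e^(6t)(0,1) + C_2e^(-5t)(1,-2).

x(t) = C_2e^(-5t), z(t) = C_1e^(6t) - 2C_2e^(-5t)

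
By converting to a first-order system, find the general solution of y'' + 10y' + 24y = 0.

y(t) = C_1e^(-6t) + C_2e^(-4t)

Let x_1 = y, x_2 = y'. Then x_1' = x_2 and x_2' = -24x_1 - 10x_2.
A = [[0,1],[-24,-10]]; det(A-λI) = λ^2 + 10λ + 24.
Eigenvalues λ = -6, -4 with eigenvectors (1,-6), (1,-4).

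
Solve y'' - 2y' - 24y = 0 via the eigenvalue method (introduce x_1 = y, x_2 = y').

y(t) = c_1e^(6t) + c_2e^(-4t)

Let x_1 = y, x_2 = y'. Then x_1' = x_2 and x_2' = 24x_1 + 2x_2.
A = [[0,1],[24,2]]; det(A-λI) = λ^2 - 2λ - 24.
Eigenvalues λ = 6, -4 with eigenvectors (1,6), (1,-4).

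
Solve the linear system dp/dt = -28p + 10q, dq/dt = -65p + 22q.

p(t) = K_1e^(-3t)sin(5t) + K_1e^(-3t)cos(5t) + K_2e^(-3t)sin(5t) - K_2e^(-3t)cos(5t), q(t) = 2K_1e^(-3t)sin(5t) + 3K_1e^(-3t)cos(5t) + 3K_2e^(-3t)sin(5t) - 2K_2e^(-3t)cos(5t)

Coefficient matrix A = [[-28, 10], [-65, 22]].
Characteristic polynomial det(A - λI) = λ^2 + 6λ + 34 = 0.
Eigenvalues λ = -3 ± 5i (complex conjugate pair).
For λ=-3+5i: an eigenvector is (1,3) - i(1,2) = (1 - i, 3 - 2i).
A real fundamental pair from Re and Im of e^((-3+5i)t)v: X_1 = e^(-3t)(cos(5t)·(1,3) + sin(5t)·(1,2)), X_2 = e^(-3t)(sin(5t)·(1,3) - cos(5t)·(1,2)).
General solution: K_1X_1 + K_2X_2.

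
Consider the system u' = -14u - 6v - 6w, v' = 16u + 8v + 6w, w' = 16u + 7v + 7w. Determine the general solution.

u(t) = c_1e^(-2t) - 3c_2e^(2t) - 2c_3e^(t), v(t) = -c_1e^(-2t) + 4c_2e^(2t) + 2c_3e^(t), w(t) = -c_1e^(-2t) + 4c_2e^(2t) + 3c_3e^(t)

Coefficient matrix A = [[-14, -6, -6], [16, 8, 6], [16, 7, 7]].
det(A - λI) = 0 gives eigenvalues λ = -2, 2, 1.
For λ=-2: eigenvector (1,-1,-1).
For λ=2: eigenvector (-3,4,4).
For λ=1: eigenvector (-2,2,3).
General solution: c_1e^(-2t)(1,-1,-1) + c_2e^(2t)(-3,4,4) + c_3e^(t)(-2,2,3).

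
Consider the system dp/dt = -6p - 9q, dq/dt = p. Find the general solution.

Coefficient matrix A = [[-6, -9], [1, 0]].
Characteristic polynomial det(A - λI) = λ^2 + 6λ + 9 = 0.
Single eigenvalue λ = -3 with algebraic multiplicity 2.
Eigenvector v = (-3,1); generalized eigenvector w with (A-λI)w=v is (-2,1).
General solution: e^(-3t)[c_1·v + c_2·(t·v + w)].

p(t) = -3c_1e^(-3t) - 3c_2te^(-3t) - 2c_2e^(-3t), q(t) = c_1e^(-3t) + c_2te^(-3t) + c_2e^(-3t)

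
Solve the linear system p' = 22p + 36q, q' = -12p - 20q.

p(t) = -3C_1e^(-2t) + 2C_2e^(4t), q(t) = 2C_1e^(-2t) - C_2e^(4t)

Coefficient matrix A = [[22, 36], [-12, -20]].
Characteristic polynomial det(A - λI) = λ^2 - 2λ - 8 = 0.
Eigenvalues λ = -2, 4.
For λ=-2: (A-λI) row 1 is [24, 36], so an eigenvector is (-3, 2).
For λ=4: (A-λI) row 1 is [18, 36], so an eigenvector is (2, -1).
General solution: C_1e^(-2t)(-3,2) + C_2e^(4t)(2,-1).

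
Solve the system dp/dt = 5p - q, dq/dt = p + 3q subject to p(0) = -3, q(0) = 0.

p(t) = -3te^(4t) - 3e^(4t), q(t) = -3te^(4t)

Coefficient matrix A = [[5, -1], [1, 3]].
Characteristic polynomial det(A - λI) = λ^2 - 8λ + 16 = 0.
Single eigenvalue λ = 4 with algebraic multiplicity 2.
Eigenvector v = (1,1); generalized eigenvector w with (A-λI)w=v is (-2,-3).
General solution: e^(4t)[c_1·v + c_2·(t·v + w)].
Applying p(0)=-3, q(0)=0 gives c_1=-9, c_2=-3.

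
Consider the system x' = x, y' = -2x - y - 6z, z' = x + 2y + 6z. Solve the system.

x(t) = c_3e^(t), y(t) = -2c_1e^(2t) - 3c_2e^(3t) + 2c_3e^(t), z(t) = c_1e^(2t) + 2c_2e^(3t) - c_3e^(t)

Coefficient matrix A = [[1, 0, 0], [-2, -1, -6], [1, 2, 6]].
det(A - λI) = 0 gives eigenvalues λ = 2, 3, 1.
For λ=2: eigenvector (0,-2,1).
For λ=3: eigenvector (0,-3,2).
For λ=1: eigenvector (1,2,-1).
General solution: c_1e^(2t)(0,-2,1) + c_2e^(3t)(0,-3,2) + c_3e^(t)(1,2,-1).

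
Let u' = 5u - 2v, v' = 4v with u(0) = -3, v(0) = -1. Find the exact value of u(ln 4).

A = [[5,-2],[0,4]]; eigenvalues λ = 5, 4.
Eigenvectors: (1,0) for λ=5, (2,1) for λ=4.
From the initial condition, c_1 = -1, c_2 = -1.
u(ln 4) = (-1)(4^5)(1) + (-1)(4^4)(2) = -1536.

-1536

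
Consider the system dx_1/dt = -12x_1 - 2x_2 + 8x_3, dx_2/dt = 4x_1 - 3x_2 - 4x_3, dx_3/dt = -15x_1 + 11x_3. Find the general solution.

x_1(t) = -2K_1e^(t) + K_2e^(-4t) - 4K_3e^(-t), x_2(t) = K_1e^(t) + 2K_3e^(-t), x_3(t) = -3K_1e^(t) + K_2e^(-4t) - 5K_3e^(-t)

Coefficient matrix A = [[-12, -2, 8], [4, -3, -4], [-15, 0, 11]].
det(A - λI) = 0 gives eigenvalues λ = 1, -4, -1.
For λ=1: eigenvector (-2,1,-3).
For λ=-4: eigenvector (1,0,1).
For λ=-1: eigenvector (-4,2,-5).
General solution: K_1e^(t)(-2,1,-3) + K_2e^(-4t)(1,0,1) + K_3e^(-t)(-4,2,-5).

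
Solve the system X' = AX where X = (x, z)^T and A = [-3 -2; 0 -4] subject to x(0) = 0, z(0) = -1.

x(t) = 2e^(-3t) - 2e^(-4t), z(t) = -e^(-4t)

Coefficient matrix A = [[-3, -2], [0, -4]].
Characteristic polynomial det(A - λI) = λ^2 + 7λ + 12 = 0.
Eigenvalues λ = -3, -4.
For λ=-3: (A-λI) row 1 is [0, -2], so an eigenvector is (-1, 0).
For λ=-4: (A-λI) row 1 is [1, -2], so an eigenvector is (-2, -1).
General solution: C_1e^(-3t)(-1,0) + C_2e^(-4t)(-2,-1).
Applying x(0)=0, z(0)=-1 gives C_1=-2, C_2=1.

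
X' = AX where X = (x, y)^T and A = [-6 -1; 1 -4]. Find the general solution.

Coefficient matrix A = [[-6, -1], [1, -4]].
Characteristic polynomial det(A - λI) = λ^2 + 10λ + 25 = 0.
Single eigenvalue λ = -5 with algebraic multiplicity 2.
Eigenvector v = (1,-1); generalized eigenvector w with (A-λI)w=v is (-3,2).
General solution: e^(-5t)[C_1·v + C_2·(t·v + w)].

x(t) = C_1e^(-5t) + C_2te^(-5t) - 3C_2e^(-5t), y(t) = -C_1e^(-5t) - C_2te^(-5t) + 2C_2e^(-5t)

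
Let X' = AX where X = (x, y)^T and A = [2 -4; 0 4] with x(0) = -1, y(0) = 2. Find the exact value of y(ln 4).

512

A = [[2,-4],[0,4]]; eigenvalues λ = 4, 2.
Eigenvectors: (-2,1) for λ=4, (1,0) for λ=2.
From the initial condition, c_1 = 2, c_2 = 3.
y(ln 4) = (2)(4^4)(1) + (3)(4^2)(0) = 512.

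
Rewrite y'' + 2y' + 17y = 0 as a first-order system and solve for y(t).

y(t) = C_1e^(-t)cos(4t) + C_2e^(-t)sin(4t)

Let x_1 = y, x_2 = y'. Then x_1' = x_2 and x_2' = -17x_1 - 2x_2.
A = [[0,1],[-17,-2]]; det(A-λI) = λ^2 + 2λ + 17.
Eigenvalues λ = -1 ± 4i.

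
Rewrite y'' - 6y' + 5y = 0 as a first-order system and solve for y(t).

Let x_1 = y, x_2 = y'. Then x_1' = x_2 and x_2' = -5x_1 + 6x_2.
A = [[0,1],[-5,6]]; det(A-λI) = λ^2 - 6λ + 5.
Eigenvalues λ = 1, 5 with eigenvectors (1,1), (1,5).

y(t) = c_1e^(t) + c_2e^(5t)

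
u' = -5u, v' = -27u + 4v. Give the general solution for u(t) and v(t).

u(t) = C_2e^(-5t), v(t) = C_1e^(4t) + 3C_2e^(-5t)

Coefficient matrix A = [[-5, 0], [-27, 4]].
Characteristic polynomial det(A - λI) = λ^2 + λ - 20 = 0.
Eigenvalues λ = 4, -5.
For λ=4: (A-λI) row 1 is [-9, 0], so an eigenvector is (0, 1).
For λ=-5: (A-λI) row 2 is [-27, 9], so an eigenvector is (1, 3).
General solution: C_1e^(4t)(0,1) + C_2e^(-5t)(1,3).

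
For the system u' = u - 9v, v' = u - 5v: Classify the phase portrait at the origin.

stable improper node

A = [[1,-9],[1,-5]]; det(A-λI) = λ^2 + 4λ + 4.
repeated λ = -2 with a single eigenvector.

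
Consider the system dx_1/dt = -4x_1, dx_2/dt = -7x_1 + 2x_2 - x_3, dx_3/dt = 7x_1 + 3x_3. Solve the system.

Coefficient matrix A = [[-4, 0, 0], [-7, 2, -1], [7, 0, 3]].
det(A - λI) = 0 gives eigenvalues λ = -4, 2, 3.
For λ=-4: eigenvector (-1,-1,1).
For λ=2: eigenvector (0,1,0).
For λ=3: eigenvector (0,-1,1).
General solution: C_1e^(-4t)(-1,-1,1) + C_2e^(2t)(0,1,0) + C_3e^(3t)(0,-1,1).

x_1(t) = -C_1e^(-4t), x_2(t) = -C_1e^(-4t) + C_2e^(2t) - C_3e^(3t), x_3(t) = C_1e^(-4t) + C_3e^(3t)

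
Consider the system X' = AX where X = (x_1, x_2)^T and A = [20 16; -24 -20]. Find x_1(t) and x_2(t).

Coefficient matrix A = [[20, 16], [-24, -20]].
Characteristic polynomial det(A - λI) = λ^2 - 16 = 0.
Eigenvalues λ = -4, 4.
For λ=-4: (A-λI) row 1 is [24, 16], so an eigenvector is (2, -3).
For λ=4: (A-λI) row 1 is [16, 16], so an eigenvector is (1, -1).
General solution: C_1e^(-4t)(2,-3) + C_2e^(4t)(1,-1).

x_1(t) = 2C_1e^(-4t) + C_2e^(4t), x_2(t) = -3C_1e^(-4t) - C_2e^(4t)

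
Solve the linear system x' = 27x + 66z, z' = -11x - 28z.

Coefficient matrix A = [[27, 66], [-11, -28]].
Characteristic polynomial det(A - λI) = λ^2 + λ - 30 = 0.
Eigenvalues λ = 5, -6.
For λ=5: (A-λI) row 1 is [22, 66], so an eigenvector is (-3, 1).
For λ=-6: (A-λI) row 1 is [33, 66], so an eigenvector is (-2, 1).
General solution: K_1e^(5t)(-3,1) + K_2e^(-6t)(-2,1).

x(t) = -3K_1e^(5t) - 2K_2e^(-6t), z(t) = K_1e^(5t) + K_2e^(-6t)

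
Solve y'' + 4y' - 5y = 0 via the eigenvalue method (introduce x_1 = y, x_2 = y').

Let x_1 = y, x_2 = y'. Then x_1' = x_2 and x_2' = 5x_1 - 4x_2.
A = [[0,1],[5,-4]]; det(A-λI) = λ^2 + 4λ - 5.
Eigenvalues λ = 1, -5 with eigenvectors (1,1), (1,-5).

y(t) = C_1e^(t) + C_2e^(-5t)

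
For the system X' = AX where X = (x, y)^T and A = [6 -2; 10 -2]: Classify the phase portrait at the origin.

unstable spiral

A = [[6,-2],[10,-2]]; det(A-λI) = λ^2 - 4λ + 8.
λ = 2 ± 2i: positive real part.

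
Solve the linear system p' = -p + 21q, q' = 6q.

p(t) = 3c_1e^(6t) - c_2e^(-t), q(t) = c_1e^(6t)

Coefficient matrix A = [[-1, 21], [0, 6]].
Characteristic polynomial det(A - λI) = λ^2 - 5λ - 6 = 0.
Eigenvalues λ = 6, -1.
For λ=6: (A-λI) row 1 is [-7, 21], so an eigenvector is (3, 1).
For λ=-1: (A-λI) row 1 is [0, 21], so an eigenvector is (-1, 0).
General solution: c_1e^(6t)(3,1) + c_2e^(-t)(-1,0).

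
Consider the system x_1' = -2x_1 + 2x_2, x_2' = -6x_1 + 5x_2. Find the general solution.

x_1(t) = 2c_1e^(t) - c_2e^(2t), x_2(t) = 3c_1e^(t) - 2c_2e^(2t)

Coefficient matrix A = [[-2, 2], [-6, 5]].
Characteristic polynomial det(A - λI) = λ^2 - 3λ + 2 = 0.
Eigenvalues λ = 1, 2.
For λ=1: (A-λI) row 1 is [-3, 2], so an eigenvector is (2, 3).
For λ=2: (A-λI) row 1 is [-4, 2], so an eigenvector is (-1, -2).
General solution: c_1e^(t)(2,3) + c_2e^(2t)(-1,-2).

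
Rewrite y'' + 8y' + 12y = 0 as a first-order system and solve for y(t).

Let x_1 = y, x_2 = y'. Then x_1' = x_2 and x_2' = -12x_1 - 8x_2.
A = [[0,1],[-12,-8]]; det(A-λI) = λ^2 + 8λ + 12.
Eigenvalues λ = -6, -2 with eigenvectors (1,-6), (1,-2).

y(t) = C_1e^(-6t) + C_2e^(-2t)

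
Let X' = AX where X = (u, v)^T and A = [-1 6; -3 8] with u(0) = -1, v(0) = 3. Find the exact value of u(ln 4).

7040

A = [[-1,6],[-3,8]]; eigenvalues λ = 2, 5.
Eigenvectors: (2,1) for λ=2, (1,1) for λ=5.
From the initial condition, c_1 = -4, c_2 = 7.
u(ln 4) = (-4)(4^2)(2) + (7)(4^5)(1) = 7040.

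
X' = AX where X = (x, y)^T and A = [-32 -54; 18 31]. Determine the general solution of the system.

Coefficient matrix A = [[-32, -54], [18, 31]].
Characteristic polynomial det(A - λI) = λ^2 + λ - 20 = 0.
Eigenvalues λ = 4, -5.
For λ=4: (A-λI) row 1 is [-36, -54], so an eigenvector is (-3, 2).
For λ=-5: (A-λI) row 1 is [-27, -54], so an eigenvector is (2, -1).
General solution: c_1e^(4t)(-3,2) + c_2e^(-5t)(2,-1).

x(t) = -3c_1e^(4t) + 2c_2e^(-5t), y(t) = 2c_1e^(4t) - c_2e^(-5t)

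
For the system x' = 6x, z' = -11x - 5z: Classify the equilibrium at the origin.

saddle

A = [[6,0],[-11,-5]]; det(A-λI) = λ^2 - λ - 30.
λ = 6, -5: opposite signs.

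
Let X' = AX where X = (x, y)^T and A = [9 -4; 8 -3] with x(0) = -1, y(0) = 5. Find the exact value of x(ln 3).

A = [[9,-4],[8,-3]]; eigenvalues λ = 1, 5.
Eigenvectors: (-1,-2) for λ=1, (-1,-1) for λ=5.
From the initial condition, c_1 = -6, c_2 = 7.
x(ln 3) = (-6)(3^1)(-1) + (7)(3^5)(-1) = -1683.

-1683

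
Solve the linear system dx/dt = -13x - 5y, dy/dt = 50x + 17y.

Coefficient matrix A = [[-13, -5], [50, 17]].
Characteristic polynomial det(A - λI) = λ^2 - 4λ + 29 = 0.
Eigenvalues λ = 2 ± 5i (complex conjugate pair).
For λ=2+5i: an eigenvector is (-1,3) - i(0,-1) = (-1, 3 + i).
A real fundamental pair from Re and Im of e^((2+5i)t)v: X_1 = e^(2t)(cos(5t)·(-1,3) + sin(5t)·(0,-1)), X_2 = e^(2t)(sin(5t)·(-1,3) - cos(5t)·(0,-1)).
General solution: K_1X_1 + K_2X_2.

x(t) = -K_1e^(2t)cos(5t) - K_2e^(2t)sin(5t), y(t) = -K_1e^(2t)sin(5t) + 3K_1e^(2t)cos(5t) + 3K_2e^(2t)sin(5t) + K_2e^(2t)cos(5t)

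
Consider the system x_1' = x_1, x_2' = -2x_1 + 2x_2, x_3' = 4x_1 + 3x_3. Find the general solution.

Coefficient matrix A = [[1, 0, 0], [-2, 2, 0], [4, 0, 3]].
det(A - λI) = 0 gives eigenvalues λ = 1, 2, 3.
For λ=1: eigenvector (1,2,-2).
For λ=2: eigenvector (0,1,0).
For λ=3: eigenvector (0,0,1).
General solution: K_1e^(t)(1,2,-2) + K_2e^(2t)(0,1,0) + K_3e^(3t)(0,0,1).

x_1(t) = K_1e^(t), x_2(t) = 2K_1e^(t) + K_2e^(2t), x_3(t) = -2K_1e^(t) + K_3e^(3t)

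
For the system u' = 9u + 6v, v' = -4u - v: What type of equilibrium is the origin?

unstable node

A = [[9,6],[-4,-1]]; det(A-λI) = λ^2 - 8λ + 15.
λ = 5, 3: both positive.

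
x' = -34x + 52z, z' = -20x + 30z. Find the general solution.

Coefficient matrix A = [[-34, 52], [-20, 30]].
Characteristic polynomial det(A - λI) = λ^2 + 4λ + 20 = 0.
Eigenvalues λ = -2 ± 4i (complex conjugate pair).
For λ=-2+4i: an eigenvector is (-2,-1) - i(3,2) = (-2 - 3i, -1 - 2i).
A real fundamental pair from Re and Im of e^((-2+4i)t)v: X_1 = e^(-2t)(cos(4t)·(-2,-1) + sin(4t)·(3,2)), X_2 = e^(-2t)(sin(4t)·(-2,-1) - cos(4t)·(3,2)).
General solution: K_1X_1 + K_2X_2.

x(t) = 3K_1e^(-2t)sin(4t) - 2K_1e^(-2t)cos(4t) - 2K_2e^(-2t)sin(4t) - 3K_2e^(-2t)cos(4t), z(t) = 2K_1e^(-2t)sin(4t) - K_1e^(-2t)cos(4t) - K_2e^(-2t)sin(4t) - 2K_2e^(-2t)cos(4t)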